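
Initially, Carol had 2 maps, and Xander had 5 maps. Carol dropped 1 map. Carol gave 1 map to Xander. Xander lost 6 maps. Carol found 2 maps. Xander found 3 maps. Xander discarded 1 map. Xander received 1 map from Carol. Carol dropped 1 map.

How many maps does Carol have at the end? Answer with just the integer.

Answer: 0

Derivation:
Tracking counts step by step:
Start: Carol=2, Xander=5
Event 1 (Carol -1): Carol: 2 -> 1. State: Carol=1, Xander=5
Event 2 (Carol -> Xander, 1): Carol: 1 -> 0, Xander: 5 -> 6. State: Carol=0, Xander=6
Event 3 (Xander -6): Xander: 6 -> 0. State: Carol=0, Xander=0
Event 4 (Carol +2): Carol: 0 -> 2. State: Carol=2, Xander=0
Event 5 (Xander +3): Xander: 0 -> 3. State: Carol=2, Xander=3
Event 6 (Xander -1): Xander: 3 -> 2. State: Carol=2, Xander=2
Event 7 (Carol -> Xander, 1): Carol: 2 -> 1, Xander: 2 -> 3. State: Carol=1, Xander=3
Event 8 (Carol -1): Carol: 1 -> 0. State: Carol=0, Xander=3

Carol's final count: 0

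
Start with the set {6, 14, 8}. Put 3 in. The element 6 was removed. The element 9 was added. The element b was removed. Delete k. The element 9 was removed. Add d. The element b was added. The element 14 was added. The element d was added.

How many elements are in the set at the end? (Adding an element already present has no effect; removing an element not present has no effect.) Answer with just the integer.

Answer: 5

Derivation:
Tracking the set through each operation:
Start: {14, 6, 8}
Event 1 (add 3): added. Set: {14, 3, 6, 8}
Event 2 (remove 6): removed. Set: {14, 3, 8}
Event 3 (add 9): added. Set: {14, 3, 8, 9}
Event 4 (remove b): not present, no change. Set: {14, 3, 8, 9}
Event 5 (remove k): not present, no change. Set: {14, 3, 8, 9}
Event 6 (remove 9): removed. Set: {14, 3, 8}
Event 7 (add d): added. Set: {14, 3, 8, d}
Event 8 (add b): added. Set: {14, 3, 8, b, d}
Event 9 (add 14): already present, no change. Set: {14, 3, 8, b, d}
Event 10 (add d): already present, no change. Set: {14, 3, 8, b, d}

Final set: {14, 3, 8, b, d} (size 5)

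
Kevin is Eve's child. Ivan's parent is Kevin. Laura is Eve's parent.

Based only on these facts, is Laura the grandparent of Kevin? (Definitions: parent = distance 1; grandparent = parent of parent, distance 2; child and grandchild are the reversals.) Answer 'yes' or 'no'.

Answer: yes

Derivation:
Reconstructing the parent chain from the given facts:
  Laura -> Eve -> Kevin -> Ivan
(each arrow means 'parent of the next')
Positions in the chain (0 = top):
  position of Laura: 0
  position of Eve: 1
  position of Kevin: 2
  position of Ivan: 3

Laura is at position 0, Kevin is at position 2; signed distance (j - i) = 2.
'grandparent' requires j - i = 2. Actual distance is 2, so the relation HOLDS.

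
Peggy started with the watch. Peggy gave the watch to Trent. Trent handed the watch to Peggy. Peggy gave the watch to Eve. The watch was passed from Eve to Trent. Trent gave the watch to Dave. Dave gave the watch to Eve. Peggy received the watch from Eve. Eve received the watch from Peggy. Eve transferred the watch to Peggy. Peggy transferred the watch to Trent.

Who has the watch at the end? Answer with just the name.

Answer: Trent

Derivation:
Tracking the watch through each event:
Start: Peggy has the watch.
After event 1: Trent has the watch.
After event 2: Peggy has the watch.
After event 3: Eve has the watch.
After event 4: Trent has the watch.
After event 5: Dave has the watch.
After event 6: Eve has the watch.
After event 7: Peggy has the watch.
After event 8: Eve has the watch.
After event 9: Peggy has the watch.
After event 10: Trent has the watch.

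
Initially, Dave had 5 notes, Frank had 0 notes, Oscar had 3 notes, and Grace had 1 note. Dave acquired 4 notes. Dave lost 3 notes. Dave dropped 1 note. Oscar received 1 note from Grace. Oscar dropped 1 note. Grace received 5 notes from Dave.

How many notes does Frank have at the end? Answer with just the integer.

Answer: 0

Derivation:
Tracking counts step by step:
Start: Dave=5, Frank=0, Oscar=3, Grace=1
Event 1 (Dave +4): Dave: 5 -> 9. State: Dave=9, Frank=0, Oscar=3, Grace=1
Event 2 (Dave -3): Dave: 9 -> 6. State: Dave=6, Frank=0, Oscar=3, Grace=1
Event 3 (Dave -1): Dave: 6 -> 5. State: Dave=5, Frank=0, Oscar=3, Grace=1
Event 4 (Grace -> Oscar, 1): Grace: 1 -> 0, Oscar: 3 -> 4. State: Dave=5, Frank=0, Oscar=4, Grace=0
Event 5 (Oscar -1): Oscar: 4 -> 3. State: Dave=5, Frank=0, Oscar=3, Grace=0
Event 6 (Dave -> Grace, 5): Dave: 5 -> 0, Grace: 0 -> 5. State: Dave=0, Frank=0, Oscar=3, Grace=5

Frank's final count: 0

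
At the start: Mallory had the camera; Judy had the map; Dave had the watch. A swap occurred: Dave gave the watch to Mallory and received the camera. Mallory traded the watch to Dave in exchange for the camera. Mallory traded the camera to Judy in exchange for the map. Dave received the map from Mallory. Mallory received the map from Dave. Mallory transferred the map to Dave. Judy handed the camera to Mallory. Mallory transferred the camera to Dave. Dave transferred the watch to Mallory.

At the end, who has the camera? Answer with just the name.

Tracking all object holders:
Start: camera:Mallory, map:Judy, watch:Dave
Event 1 (swap watch<->camera: now watch:Mallory, camera:Dave). State: camera:Dave, map:Judy, watch:Mallory
Event 2 (swap watch<->camera: now watch:Dave, camera:Mallory). State: camera:Mallory, map:Judy, watch:Dave
Event 3 (swap camera<->map: now camera:Judy, map:Mallory). State: camera:Judy, map:Mallory, watch:Dave
Event 4 (give map: Mallory -> Dave). State: camera:Judy, map:Dave, watch:Dave
Event 5 (give map: Dave -> Mallory). State: camera:Judy, map:Mallory, watch:Dave
Event 6 (give map: Mallory -> Dave). State: camera:Judy, map:Dave, watch:Dave
Event 7 (give camera: Judy -> Mallory). State: camera:Mallory, map:Dave, watch:Dave
Event 8 (give camera: Mallory -> Dave). State: camera:Dave, map:Dave, watch:Dave
Event 9 (give watch: Dave -> Mallory). State: camera:Dave, map:Dave, watch:Mallory

Final state: camera:Dave, map:Dave, watch:Mallory
The camera is held by Dave.

Answer: Dave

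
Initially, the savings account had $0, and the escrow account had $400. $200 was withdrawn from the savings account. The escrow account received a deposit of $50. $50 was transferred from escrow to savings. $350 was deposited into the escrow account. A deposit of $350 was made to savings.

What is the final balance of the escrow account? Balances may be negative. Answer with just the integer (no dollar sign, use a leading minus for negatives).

Tracking account balances step by step:
Start: savings=0, escrow=400
Event 1 (withdraw 200 from savings): savings: 0 - 200 = -200. Balances: savings=-200, escrow=400
Event 2 (deposit 50 to escrow): escrow: 400 + 50 = 450. Balances: savings=-200, escrow=450
Event 3 (transfer 50 escrow -> savings): escrow: 450 - 50 = 400, savings: -200 + 50 = -150. Balances: savings=-150, escrow=400
Event 4 (deposit 350 to escrow): escrow: 400 + 350 = 750. Balances: savings=-150, escrow=750
Event 5 (deposit 350 to savings): savings: -150 + 350 = 200. Balances: savings=200, escrow=750

Final balance of escrow: 750

Answer: 750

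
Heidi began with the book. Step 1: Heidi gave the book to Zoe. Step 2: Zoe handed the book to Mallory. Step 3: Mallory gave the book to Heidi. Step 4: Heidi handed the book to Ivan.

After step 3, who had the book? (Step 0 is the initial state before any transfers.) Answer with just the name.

Tracking the book holder through step 3:
After step 0 (start): Heidi
After step 1: Zoe
After step 2: Mallory
After step 3: Heidi

At step 3, the holder is Heidi.

Answer: Heidi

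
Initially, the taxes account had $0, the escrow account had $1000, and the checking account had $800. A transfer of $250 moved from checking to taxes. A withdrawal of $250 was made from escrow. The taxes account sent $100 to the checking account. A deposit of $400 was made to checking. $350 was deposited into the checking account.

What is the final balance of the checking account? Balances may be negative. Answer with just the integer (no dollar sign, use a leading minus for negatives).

Tracking account balances step by step:
Start: taxes=0, escrow=1000, checking=800
Event 1 (transfer 250 checking -> taxes): checking: 800 - 250 = 550, taxes: 0 + 250 = 250. Balances: taxes=250, escrow=1000, checking=550
Event 2 (withdraw 250 from escrow): escrow: 1000 - 250 = 750. Balances: taxes=250, escrow=750, checking=550
Event 3 (transfer 100 taxes -> checking): taxes: 250 - 100 = 150, checking: 550 + 100 = 650. Balances: taxes=150, escrow=750, checking=650
Event 4 (deposit 400 to checking): checking: 650 + 400 = 1050. Balances: taxes=150, escrow=750, checking=1050
Event 5 (deposit 350 to checking): checking: 1050 + 350 = 1400. Balances: taxes=150, escrow=750, checking=1400

Final balance of checking: 1400

Answer: 1400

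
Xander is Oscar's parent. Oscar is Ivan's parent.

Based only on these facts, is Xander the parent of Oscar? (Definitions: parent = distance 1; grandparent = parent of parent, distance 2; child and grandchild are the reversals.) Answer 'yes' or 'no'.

Reconstructing the parent chain from the given facts:
  Xander -> Oscar -> Ivan
(each arrow means 'parent of the next')
Positions in the chain (0 = top):
  position of Xander: 0
  position of Oscar: 1
  position of Ivan: 2

Xander is at position 0, Oscar is at position 1; signed distance (j - i) = 1.
'parent' requires j - i = 1. Actual distance is 1, so the relation HOLDS.

Answer: yes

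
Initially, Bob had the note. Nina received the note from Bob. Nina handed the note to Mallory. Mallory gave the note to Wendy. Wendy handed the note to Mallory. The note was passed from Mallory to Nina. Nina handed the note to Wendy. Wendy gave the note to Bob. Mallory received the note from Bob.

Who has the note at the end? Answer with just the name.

Answer: Mallory

Derivation:
Tracking the note through each event:
Start: Bob has the note.
After event 1: Nina has the note.
After event 2: Mallory has the note.
After event 3: Wendy has the note.
After event 4: Mallory has the note.
After event 5: Nina has the note.
After event 6: Wendy has the note.
After event 7: Bob has the note.
After event 8: Mallory has the note.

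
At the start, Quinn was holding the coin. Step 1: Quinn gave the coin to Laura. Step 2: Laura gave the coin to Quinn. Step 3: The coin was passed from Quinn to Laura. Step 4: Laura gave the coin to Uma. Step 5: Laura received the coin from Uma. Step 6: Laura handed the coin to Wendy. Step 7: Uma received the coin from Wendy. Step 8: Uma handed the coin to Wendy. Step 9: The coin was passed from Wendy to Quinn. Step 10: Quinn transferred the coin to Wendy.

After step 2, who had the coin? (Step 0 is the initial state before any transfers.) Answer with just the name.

Answer: Quinn

Derivation:
Tracking the coin holder through step 2:
After step 0 (start): Quinn
After step 1: Laura
After step 2: Quinn

At step 2, the holder is Quinn.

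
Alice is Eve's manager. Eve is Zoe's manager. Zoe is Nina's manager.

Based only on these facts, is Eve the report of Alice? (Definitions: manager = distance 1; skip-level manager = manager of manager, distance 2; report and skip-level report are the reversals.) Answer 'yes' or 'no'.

Reconstructing the manager chain from the given facts:
  Alice -> Eve -> Zoe -> Nina
(each arrow means 'manager of the next')
Positions in the chain (0 = top):
  position of Alice: 0
  position of Eve: 1
  position of Zoe: 2
  position of Nina: 3

Eve is at position 1, Alice is at position 0; signed distance (j - i) = -1.
'report' requires j - i = -1. Actual distance is -1, so the relation HOLDS.

Answer: yes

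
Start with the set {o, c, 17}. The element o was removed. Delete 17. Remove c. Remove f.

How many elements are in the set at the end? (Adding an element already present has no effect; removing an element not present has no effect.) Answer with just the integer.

Tracking the set through each operation:
Start: {17, c, o}
Event 1 (remove o): removed. Set: {17, c}
Event 2 (remove 17): removed. Set: {c}
Event 3 (remove c): removed. Set: {}
Event 4 (remove f): not present, no change. Set: {}

Final set: {} (size 0)

Answer: 0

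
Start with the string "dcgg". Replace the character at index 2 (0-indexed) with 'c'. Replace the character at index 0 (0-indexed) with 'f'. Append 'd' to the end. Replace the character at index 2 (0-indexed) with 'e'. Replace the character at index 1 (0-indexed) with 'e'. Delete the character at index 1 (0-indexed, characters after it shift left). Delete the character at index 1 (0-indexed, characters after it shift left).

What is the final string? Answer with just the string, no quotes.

Answer: fgd

Derivation:
Applying each edit step by step:
Start: "dcgg"
Op 1 (replace idx 2: 'g' -> 'c'): "dcgg" -> "dccg"
Op 2 (replace idx 0: 'd' -> 'f'): "dccg" -> "fccg"
Op 3 (append 'd'): "fccg" -> "fccgd"
Op 4 (replace idx 2: 'c' -> 'e'): "fccgd" -> "fcegd"
Op 5 (replace idx 1: 'c' -> 'e'): "fcegd" -> "feegd"
Op 6 (delete idx 1 = 'e'): "feegd" -> "fegd"
Op 7 (delete idx 1 = 'e'): "fegd" -> "fgd"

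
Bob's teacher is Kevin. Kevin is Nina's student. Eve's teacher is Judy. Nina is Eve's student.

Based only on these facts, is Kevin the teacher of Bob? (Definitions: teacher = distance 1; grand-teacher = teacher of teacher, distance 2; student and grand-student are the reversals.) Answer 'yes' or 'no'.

Answer: yes

Derivation:
Reconstructing the teacher chain from the given facts:
  Judy -> Eve -> Nina -> Kevin -> Bob
(each arrow means 'teacher of the next')
Positions in the chain (0 = top):
  position of Judy: 0
  position of Eve: 1
  position of Nina: 2
  position of Kevin: 3
  position of Bob: 4

Kevin is at position 3, Bob is at position 4; signed distance (j - i) = 1.
'teacher' requires j - i = 1. Actual distance is 1, so the relation HOLDS.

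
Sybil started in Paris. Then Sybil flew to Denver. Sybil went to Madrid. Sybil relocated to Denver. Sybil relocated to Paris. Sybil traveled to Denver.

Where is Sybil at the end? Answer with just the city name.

Tracking Sybil's location:
Start: Sybil is in Paris.
After move 1: Paris -> Denver. Sybil is in Denver.
After move 2: Denver -> Madrid. Sybil is in Madrid.
After move 3: Madrid -> Denver. Sybil is in Denver.
After move 4: Denver -> Paris. Sybil is in Paris.
After move 5: Paris -> Denver. Sybil is in Denver.

Answer: Denver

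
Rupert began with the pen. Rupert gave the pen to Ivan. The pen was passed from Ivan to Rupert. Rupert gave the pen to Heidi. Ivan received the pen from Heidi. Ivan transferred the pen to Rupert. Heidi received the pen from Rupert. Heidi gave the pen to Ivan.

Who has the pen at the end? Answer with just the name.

Answer: Ivan

Derivation:
Tracking the pen through each event:
Start: Rupert has the pen.
After event 1: Ivan has the pen.
After event 2: Rupert has the pen.
After event 3: Heidi has the pen.
After event 4: Ivan has the pen.
After event 5: Rupert has the pen.
After event 6: Heidi has the pen.
After event 7: Ivan has the pen.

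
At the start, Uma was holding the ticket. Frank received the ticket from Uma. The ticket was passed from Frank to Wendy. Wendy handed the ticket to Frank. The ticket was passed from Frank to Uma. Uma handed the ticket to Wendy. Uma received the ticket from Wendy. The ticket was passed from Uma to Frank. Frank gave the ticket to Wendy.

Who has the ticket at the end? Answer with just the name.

Answer: Wendy

Derivation:
Tracking the ticket through each event:
Start: Uma has the ticket.
After event 1: Frank has the ticket.
After event 2: Wendy has the ticket.
After event 3: Frank has the ticket.
After event 4: Uma has the ticket.
After event 5: Wendy has the ticket.
After event 6: Uma has the ticket.
After event 7: Frank has the ticket.
After event 8: Wendy has the ticket.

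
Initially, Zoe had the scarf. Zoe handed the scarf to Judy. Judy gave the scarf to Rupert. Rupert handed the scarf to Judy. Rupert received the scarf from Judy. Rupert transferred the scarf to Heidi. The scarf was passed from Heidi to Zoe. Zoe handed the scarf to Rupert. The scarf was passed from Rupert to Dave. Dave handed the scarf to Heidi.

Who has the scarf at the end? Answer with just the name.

Answer: Heidi

Derivation:
Tracking the scarf through each event:
Start: Zoe has the scarf.
After event 1: Judy has the scarf.
After event 2: Rupert has the scarf.
After event 3: Judy has the scarf.
After event 4: Rupert has the scarf.
After event 5: Heidi has the scarf.
After event 6: Zoe has the scarf.
After event 7: Rupert has the scarf.
After event 8: Dave has the scarf.
After event 9: Heidi has the scarf.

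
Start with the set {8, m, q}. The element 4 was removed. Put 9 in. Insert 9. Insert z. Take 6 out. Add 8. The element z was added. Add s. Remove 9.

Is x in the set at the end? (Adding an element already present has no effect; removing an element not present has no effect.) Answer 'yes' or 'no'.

Answer: no

Derivation:
Tracking the set through each operation:
Start: {8, m, q}
Event 1 (remove 4): not present, no change. Set: {8, m, q}
Event 2 (add 9): added. Set: {8, 9, m, q}
Event 3 (add 9): already present, no change. Set: {8, 9, m, q}
Event 4 (add z): added. Set: {8, 9, m, q, z}
Event 5 (remove 6): not present, no change. Set: {8, 9, m, q, z}
Event 6 (add 8): already present, no change. Set: {8, 9, m, q, z}
Event 7 (add z): already present, no change. Set: {8, 9, m, q, z}
Event 8 (add s): added. Set: {8, 9, m, q, s, z}
Event 9 (remove 9): removed. Set: {8, m, q, s, z}

Final set: {8, m, q, s, z} (size 5)
x is NOT in the final set.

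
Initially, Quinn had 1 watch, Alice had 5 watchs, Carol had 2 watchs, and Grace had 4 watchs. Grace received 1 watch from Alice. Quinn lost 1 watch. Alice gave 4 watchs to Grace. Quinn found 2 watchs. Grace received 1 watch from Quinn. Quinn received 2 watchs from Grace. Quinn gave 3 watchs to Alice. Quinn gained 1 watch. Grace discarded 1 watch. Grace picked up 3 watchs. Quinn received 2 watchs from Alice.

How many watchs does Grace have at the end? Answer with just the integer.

Tracking counts step by step:
Start: Quinn=1, Alice=5, Carol=2, Grace=4
Event 1 (Alice -> Grace, 1): Alice: 5 -> 4, Grace: 4 -> 5. State: Quinn=1, Alice=4, Carol=2, Grace=5
Event 2 (Quinn -1): Quinn: 1 -> 0. State: Quinn=0, Alice=4, Carol=2, Grace=5
Event 3 (Alice -> Grace, 4): Alice: 4 -> 0, Grace: 5 -> 9. State: Quinn=0, Alice=0, Carol=2, Grace=9
Event 4 (Quinn +2): Quinn: 0 -> 2. State: Quinn=2, Alice=0, Carol=2, Grace=9
Event 5 (Quinn -> Grace, 1): Quinn: 2 -> 1, Grace: 9 -> 10. State: Quinn=1, Alice=0, Carol=2, Grace=10
Event 6 (Grace -> Quinn, 2): Grace: 10 -> 8, Quinn: 1 -> 3. State: Quinn=3, Alice=0, Carol=2, Grace=8
Event 7 (Quinn -> Alice, 3): Quinn: 3 -> 0, Alice: 0 -> 3. State: Quinn=0, Alice=3, Carol=2, Grace=8
Event 8 (Quinn +1): Quinn: 0 -> 1. State: Quinn=1, Alice=3, Carol=2, Grace=8
Event 9 (Grace -1): Grace: 8 -> 7. State: Quinn=1, Alice=3, Carol=2, Grace=7
Event 10 (Grace +3): Grace: 7 -> 10. State: Quinn=1, Alice=3, Carol=2, Grace=10
Event 11 (Alice -> Quinn, 2): Alice: 3 -> 1, Quinn: 1 -> 3. State: Quinn=3, Alice=1, Carol=2, Grace=10

Grace's final count: 10

Answer: 10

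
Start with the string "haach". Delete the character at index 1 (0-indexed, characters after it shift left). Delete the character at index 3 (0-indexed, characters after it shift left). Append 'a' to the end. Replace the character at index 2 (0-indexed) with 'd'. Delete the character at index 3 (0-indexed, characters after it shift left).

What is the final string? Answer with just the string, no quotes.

Answer: had

Derivation:
Applying each edit step by step:
Start: "haach"
Op 1 (delete idx 1 = 'a'): "haach" -> "hach"
Op 2 (delete idx 3 = 'h'): "hach" -> "hac"
Op 3 (append 'a'): "hac" -> "haca"
Op 4 (replace idx 2: 'c' -> 'd'): "haca" -> "hada"
Op 5 (delete idx 3 = 'a'): "hada" -> "had"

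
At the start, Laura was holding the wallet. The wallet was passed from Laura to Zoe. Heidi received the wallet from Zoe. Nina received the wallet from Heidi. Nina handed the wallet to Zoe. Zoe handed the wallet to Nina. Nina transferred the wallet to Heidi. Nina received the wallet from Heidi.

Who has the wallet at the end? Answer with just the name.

Answer: Nina

Derivation:
Tracking the wallet through each event:
Start: Laura has the wallet.
After event 1: Zoe has the wallet.
After event 2: Heidi has the wallet.
After event 3: Nina has the wallet.
After event 4: Zoe has the wallet.
After event 5: Nina has the wallet.
After event 6: Heidi has the wallet.
After event 7: Nina has the wallet.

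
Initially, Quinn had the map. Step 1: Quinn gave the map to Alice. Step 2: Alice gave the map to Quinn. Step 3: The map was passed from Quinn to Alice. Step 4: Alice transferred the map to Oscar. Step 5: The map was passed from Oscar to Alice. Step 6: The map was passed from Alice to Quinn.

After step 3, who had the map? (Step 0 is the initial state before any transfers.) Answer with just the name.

Tracking the map holder through step 3:
After step 0 (start): Quinn
After step 1: Alice
After step 2: Quinn
After step 3: Alice

At step 3, the holder is Alice.

Answer: Alice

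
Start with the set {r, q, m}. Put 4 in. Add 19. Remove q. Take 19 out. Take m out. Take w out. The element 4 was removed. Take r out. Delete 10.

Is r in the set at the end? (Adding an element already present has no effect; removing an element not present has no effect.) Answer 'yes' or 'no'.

Answer: no

Derivation:
Tracking the set through each operation:
Start: {m, q, r}
Event 1 (add 4): added. Set: {4, m, q, r}
Event 2 (add 19): added. Set: {19, 4, m, q, r}
Event 3 (remove q): removed. Set: {19, 4, m, r}
Event 4 (remove 19): removed. Set: {4, m, r}
Event 5 (remove m): removed. Set: {4, r}
Event 6 (remove w): not present, no change. Set: {4, r}
Event 7 (remove 4): removed. Set: {r}
Event 8 (remove r): removed. Set: {}
Event 9 (remove 10): not present, no change. Set: {}

Final set: {} (size 0)
r is NOT in the final set.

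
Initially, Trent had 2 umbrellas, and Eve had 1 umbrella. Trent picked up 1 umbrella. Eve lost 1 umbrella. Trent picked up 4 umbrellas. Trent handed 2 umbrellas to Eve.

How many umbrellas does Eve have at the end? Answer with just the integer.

Answer: 2

Derivation:
Tracking counts step by step:
Start: Trent=2, Eve=1
Event 1 (Trent +1): Trent: 2 -> 3. State: Trent=3, Eve=1
Event 2 (Eve -1): Eve: 1 -> 0. State: Trent=3, Eve=0
Event 3 (Trent +4): Trent: 3 -> 7. State: Trent=7, Eve=0
Event 4 (Trent -> Eve, 2): Trent: 7 -> 5, Eve: 0 -> 2. State: Trent=5, Eve=2

Eve's final count: 2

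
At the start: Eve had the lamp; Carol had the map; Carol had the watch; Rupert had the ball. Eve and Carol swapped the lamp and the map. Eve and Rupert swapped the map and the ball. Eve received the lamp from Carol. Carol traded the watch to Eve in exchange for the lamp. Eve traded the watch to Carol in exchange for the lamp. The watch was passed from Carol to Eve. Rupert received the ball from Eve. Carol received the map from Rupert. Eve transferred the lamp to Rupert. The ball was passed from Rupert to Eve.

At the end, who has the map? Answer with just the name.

Answer: Carol

Derivation:
Tracking all object holders:
Start: lamp:Eve, map:Carol, watch:Carol, ball:Rupert
Event 1 (swap lamp<->map: now lamp:Carol, map:Eve). State: lamp:Carol, map:Eve, watch:Carol, ball:Rupert
Event 2 (swap map<->ball: now map:Rupert, ball:Eve). State: lamp:Carol, map:Rupert, watch:Carol, ball:Eve
Event 3 (give lamp: Carol -> Eve). State: lamp:Eve, map:Rupert, watch:Carol, ball:Eve
Event 4 (swap watch<->lamp: now watch:Eve, lamp:Carol). State: lamp:Carol, map:Rupert, watch:Eve, ball:Eve
Event 5 (swap watch<->lamp: now watch:Carol, lamp:Eve). State: lamp:Eve, map:Rupert, watch:Carol, ball:Eve
Event 6 (give watch: Carol -> Eve). State: lamp:Eve, map:Rupert, watch:Eve, ball:Eve
Event 7 (give ball: Eve -> Rupert). State: lamp:Eve, map:Rupert, watch:Eve, ball:Rupert
Event 8 (give map: Rupert -> Carol). State: lamp:Eve, map:Carol, watch:Eve, ball:Rupert
Event 9 (give lamp: Eve -> Rupert). State: lamp:Rupert, map:Carol, watch:Eve, ball:Rupert
Event 10 (give ball: Rupert -> Eve). State: lamp:Rupert, map:Carol, watch:Eve, ball:Eve

Final state: lamp:Rupert, map:Carol, watch:Eve, ball:Eve
The map is held by Carol.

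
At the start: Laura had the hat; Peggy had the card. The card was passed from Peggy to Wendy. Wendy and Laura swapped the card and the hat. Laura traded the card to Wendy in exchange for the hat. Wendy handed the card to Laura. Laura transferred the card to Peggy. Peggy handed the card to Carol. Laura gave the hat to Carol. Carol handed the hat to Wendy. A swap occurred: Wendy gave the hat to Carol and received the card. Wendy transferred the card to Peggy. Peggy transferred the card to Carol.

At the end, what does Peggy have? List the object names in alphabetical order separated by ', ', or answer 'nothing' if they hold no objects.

Answer: nothing

Derivation:
Tracking all object holders:
Start: hat:Laura, card:Peggy
Event 1 (give card: Peggy -> Wendy). State: hat:Laura, card:Wendy
Event 2 (swap card<->hat: now card:Laura, hat:Wendy). State: hat:Wendy, card:Laura
Event 3 (swap card<->hat: now card:Wendy, hat:Laura). State: hat:Laura, card:Wendy
Event 4 (give card: Wendy -> Laura). State: hat:Laura, card:Laura
Event 5 (give card: Laura -> Peggy). State: hat:Laura, card:Peggy
Event 6 (give card: Peggy -> Carol). State: hat:Laura, card:Carol
Event 7 (give hat: Laura -> Carol). State: hat:Carol, card:Carol
Event 8 (give hat: Carol -> Wendy). State: hat:Wendy, card:Carol
Event 9 (swap hat<->card: now hat:Carol, card:Wendy). State: hat:Carol, card:Wendy
Event 10 (give card: Wendy -> Peggy). State: hat:Carol, card:Peggy
Event 11 (give card: Peggy -> Carol). State: hat:Carol, card:Carol

Final state: hat:Carol, card:Carol
Peggy holds: (nothing).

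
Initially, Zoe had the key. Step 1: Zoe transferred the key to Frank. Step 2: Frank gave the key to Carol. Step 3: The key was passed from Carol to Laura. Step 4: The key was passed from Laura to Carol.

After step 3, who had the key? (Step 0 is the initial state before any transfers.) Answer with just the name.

Tracking the key holder through step 3:
After step 0 (start): Zoe
After step 1: Frank
After step 2: Carol
After step 3: Laura

At step 3, the holder is Laura.

Answer: Laura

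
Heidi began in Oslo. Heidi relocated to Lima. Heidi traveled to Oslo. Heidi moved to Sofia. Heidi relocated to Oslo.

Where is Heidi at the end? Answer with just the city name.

Tracking Heidi's location:
Start: Heidi is in Oslo.
After move 1: Oslo -> Lima. Heidi is in Lima.
After move 2: Lima -> Oslo. Heidi is in Oslo.
After move 3: Oslo -> Sofia. Heidi is in Sofia.
After move 4: Sofia -> Oslo. Heidi is in Oslo.

Answer: Oslo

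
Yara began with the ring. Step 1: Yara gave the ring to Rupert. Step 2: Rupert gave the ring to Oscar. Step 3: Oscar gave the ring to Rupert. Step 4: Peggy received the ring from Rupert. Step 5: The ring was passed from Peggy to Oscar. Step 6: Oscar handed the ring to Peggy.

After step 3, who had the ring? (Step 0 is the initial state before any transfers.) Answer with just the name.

Tracking the ring holder through step 3:
After step 0 (start): Yara
After step 1: Rupert
After step 2: Oscar
After step 3: Rupert

At step 3, the holder is Rupert.

Answer: Rupert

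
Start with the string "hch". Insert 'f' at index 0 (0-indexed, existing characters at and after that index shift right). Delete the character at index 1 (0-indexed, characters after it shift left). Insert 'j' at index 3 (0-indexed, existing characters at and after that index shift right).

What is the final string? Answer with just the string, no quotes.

Answer: fchj

Derivation:
Applying each edit step by step:
Start: "hch"
Op 1 (insert 'f' at idx 0): "hch" -> "fhch"
Op 2 (delete idx 1 = 'h'): "fhch" -> "fch"
Op 3 (insert 'j' at idx 3): "fch" -> "fchj"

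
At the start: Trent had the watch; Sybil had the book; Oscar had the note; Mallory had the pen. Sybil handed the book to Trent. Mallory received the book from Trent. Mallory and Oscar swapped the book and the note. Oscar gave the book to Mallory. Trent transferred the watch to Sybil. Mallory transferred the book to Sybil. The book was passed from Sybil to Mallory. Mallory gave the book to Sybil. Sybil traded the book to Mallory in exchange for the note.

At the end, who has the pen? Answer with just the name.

Tracking all object holders:
Start: watch:Trent, book:Sybil, note:Oscar, pen:Mallory
Event 1 (give book: Sybil -> Trent). State: watch:Trent, book:Trent, note:Oscar, pen:Mallory
Event 2 (give book: Trent -> Mallory). State: watch:Trent, book:Mallory, note:Oscar, pen:Mallory
Event 3 (swap book<->note: now book:Oscar, note:Mallory). State: watch:Trent, book:Oscar, note:Mallory, pen:Mallory
Event 4 (give book: Oscar -> Mallory). State: watch:Trent, book:Mallory, note:Mallory, pen:Mallory
Event 5 (give watch: Trent -> Sybil). State: watch:Sybil, book:Mallory, note:Mallory, pen:Mallory
Event 6 (give book: Mallory -> Sybil). State: watch:Sybil, book:Sybil, note:Mallory, pen:Mallory
Event 7 (give book: Sybil -> Mallory). State: watch:Sybil, book:Mallory, note:Mallory, pen:Mallory
Event 8 (give book: Mallory -> Sybil). State: watch:Sybil, book:Sybil, note:Mallory, pen:Mallory
Event 9 (swap book<->note: now book:Mallory, note:Sybil). State: watch:Sybil, book:Mallory, note:Sybil, pen:Mallory

Final state: watch:Sybil, book:Mallory, note:Sybil, pen:Mallory
The pen is held by Mallory.

Answer: Mallory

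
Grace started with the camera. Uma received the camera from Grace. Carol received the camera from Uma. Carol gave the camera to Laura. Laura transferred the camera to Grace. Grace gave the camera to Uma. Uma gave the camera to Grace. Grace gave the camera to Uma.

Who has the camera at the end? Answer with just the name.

Tracking the camera through each event:
Start: Grace has the camera.
After event 1: Uma has the camera.
After event 2: Carol has the camera.
After event 3: Laura has the camera.
After event 4: Grace has the camera.
After event 5: Uma has the camera.
After event 6: Grace has the camera.
After event 7: Uma has the camera.

Answer: Uma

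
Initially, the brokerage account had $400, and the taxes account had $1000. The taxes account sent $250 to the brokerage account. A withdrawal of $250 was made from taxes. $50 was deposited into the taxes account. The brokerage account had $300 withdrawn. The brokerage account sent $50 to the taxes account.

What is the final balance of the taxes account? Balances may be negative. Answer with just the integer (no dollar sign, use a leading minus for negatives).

Answer: 600

Derivation:
Tracking account balances step by step:
Start: brokerage=400, taxes=1000
Event 1 (transfer 250 taxes -> brokerage): taxes: 1000 - 250 = 750, brokerage: 400 + 250 = 650. Balances: brokerage=650, taxes=750
Event 2 (withdraw 250 from taxes): taxes: 750 - 250 = 500. Balances: brokerage=650, taxes=500
Event 3 (deposit 50 to taxes): taxes: 500 + 50 = 550. Balances: brokerage=650, taxes=550
Event 4 (withdraw 300 from brokerage): brokerage: 650 - 300 = 350. Balances: brokerage=350, taxes=550
Event 5 (transfer 50 brokerage -> taxes): brokerage: 350 - 50 = 300, taxes: 550 + 50 = 600. Balances: brokerage=300, taxes=600

Final balance of taxes: 600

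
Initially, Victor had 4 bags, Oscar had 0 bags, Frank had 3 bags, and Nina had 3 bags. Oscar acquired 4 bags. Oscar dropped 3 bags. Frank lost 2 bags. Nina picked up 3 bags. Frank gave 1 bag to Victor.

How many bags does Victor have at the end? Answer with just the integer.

Answer: 5

Derivation:
Tracking counts step by step:
Start: Victor=4, Oscar=0, Frank=3, Nina=3
Event 1 (Oscar +4): Oscar: 0 -> 4. State: Victor=4, Oscar=4, Frank=3, Nina=3
Event 2 (Oscar -3): Oscar: 4 -> 1. State: Victor=4, Oscar=1, Frank=3, Nina=3
Event 3 (Frank -2): Frank: 3 -> 1. State: Victor=4, Oscar=1, Frank=1, Nina=3
Event 4 (Nina +3): Nina: 3 -> 6. State: Victor=4, Oscar=1, Frank=1, Nina=6
Event 5 (Frank -> Victor, 1): Frank: 1 -> 0, Victor: 4 -> 5. State: Victor=5, Oscar=1, Frank=0, Nina=6

Victor's final count: 5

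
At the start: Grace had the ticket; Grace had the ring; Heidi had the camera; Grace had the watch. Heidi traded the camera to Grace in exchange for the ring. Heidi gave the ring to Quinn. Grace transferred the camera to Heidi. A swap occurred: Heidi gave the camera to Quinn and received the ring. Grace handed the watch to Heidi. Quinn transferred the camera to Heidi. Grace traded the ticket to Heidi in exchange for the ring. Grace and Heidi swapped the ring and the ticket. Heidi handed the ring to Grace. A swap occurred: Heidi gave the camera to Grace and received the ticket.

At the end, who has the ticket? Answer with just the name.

Answer: Heidi

Derivation:
Tracking all object holders:
Start: ticket:Grace, ring:Grace, camera:Heidi, watch:Grace
Event 1 (swap camera<->ring: now camera:Grace, ring:Heidi). State: ticket:Grace, ring:Heidi, camera:Grace, watch:Grace
Event 2 (give ring: Heidi -> Quinn). State: ticket:Grace, ring:Quinn, camera:Grace, watch:Grace
Event 3 (give camera: Grace -> Heidi). State: ticket:Grace, ring:Quinn, camera:Heidi, watch:Grace
Event 4 (swap camera<->ring: now camera:Quinn, ring:Heidi). State: ticket:Grace, ring:Heidi, camera:Quinn, watch:Grace
Event 5 (give watch: Grace -> Heidi). State: ticket:Grace, ring:Heidi, camera:Quinn, watch:Heidi
Event 6 (give camera: Quinn -> Heidi). State: ticket:Grace, ring:Heidi, camera:Heidi, watch:Heidi
Event 7 (swap ticket<->ring: now ticket:Heidi, ring:Grace). State: ticket:Heidi, ring:Grace, camera:Heidi, watch:Heidi
Event 8 (swap ring<->ticket: now ring:Heidi, ticket:Grace). State: ticket:Grace, ring:Heidi, camera:Heidi, watch:Heidi
Event 9 (give ring: Heidi -> Grace). State: ticket:Grace, ring:Grace, camera:Heidi, watch:Heidi
Event 10 (swap camera<->ticket: now camera:Grace, ticket:Heidi). State: ticket:Heidi, ring:Grace, camera:Grace, watch:Heidi

Final state: ticket:Heidi, ring:Grace, camera:Grace, watch:Heidi
The ticket is held by Heidi.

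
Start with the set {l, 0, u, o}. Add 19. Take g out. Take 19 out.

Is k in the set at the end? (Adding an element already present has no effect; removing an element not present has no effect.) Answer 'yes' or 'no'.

Answer: no

Derivation:
Tracking the set through each operation:
Start: {0, l, o, u}
Event 1 (add 19): added. Set: {0, 19, l, o, u}
Event 2 (remove g): not present, no change. Set: {0, 19, l, o, u}
Event 3 (remove 19): removed. Set: {0, l, o, u}

Final set: {0, l, o, u} (size 4)
k is NOT in the final set.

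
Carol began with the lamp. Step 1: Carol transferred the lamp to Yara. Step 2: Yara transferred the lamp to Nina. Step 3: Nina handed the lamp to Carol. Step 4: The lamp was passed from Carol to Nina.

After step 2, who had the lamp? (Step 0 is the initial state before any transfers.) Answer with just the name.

Tracking the lamp holder through step 2:
After step 0 (start): Carol
After step 1: Yara
After step 2: Nina

At step 2, the holder is Nina.

Answer: Nina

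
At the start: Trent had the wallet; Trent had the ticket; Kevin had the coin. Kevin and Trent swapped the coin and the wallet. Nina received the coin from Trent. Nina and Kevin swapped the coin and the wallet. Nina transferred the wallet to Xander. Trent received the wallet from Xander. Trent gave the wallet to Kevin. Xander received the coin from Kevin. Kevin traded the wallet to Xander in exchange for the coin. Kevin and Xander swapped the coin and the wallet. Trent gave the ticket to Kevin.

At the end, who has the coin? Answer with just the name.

Answer: Xander

Derivation:
Tracking all object holders:
Start: wallet:Trent, ticket:Trent, coin:Kevin
Event 1 (swap coin<->wallet: now coin:Trent, wallet:Kevin). State: wallet:Kevin, ticket:Trent, coin:Trent
Event 2 (give coin: Trent -> Nina). State: wallet:Kevin, ticket:Trent, coin:Nina
Event 3 (swap coin<->wallet: now coin:Kevin, wallet:Nina). State: wallet:Nina, ticket:Trent, coin:Kevin
Event 4 (give wallet: Nina -> Xander). State: wallet:Xander, ticket:Trent, coin:Kevin
Event 5 (give wallet: Xander -> Trent). State: wallet:Trent, ticket:Trent, coin:Kevin
Event 6 (give wallet: Trent -> Kevin). State: wallet:Kevin, ticket:Trent, coin:Kevin
Event 7 (give coin: Kevin -> Xander). State: wallet:Kevin, ticket:Trent, coin:Xander
Event 8 (swap wallet<->coin: now wallet:Xander, coin:Kevin). State: wallet:Xander, ticket:Trent, coin:Kevin
Event 9 (swap coin<->wallet: now coin:Xander, wallet:Kevin). State: wallet:Kevin, ticket:Trent, coin:Xander
Event 10 (give ticket: Trent -> Kevin). State: wallet:Kevin, ticket:Kevin, coin:Xander

Final state: wallet:Kevin, ticket:Kevin, coin:Xander
The coin is held by Xander.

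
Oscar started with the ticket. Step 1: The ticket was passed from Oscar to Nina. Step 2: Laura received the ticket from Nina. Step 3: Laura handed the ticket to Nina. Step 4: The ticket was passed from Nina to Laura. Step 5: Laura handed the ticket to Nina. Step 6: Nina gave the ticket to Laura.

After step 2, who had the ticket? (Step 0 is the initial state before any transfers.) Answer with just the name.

Tracking the ticket holder through step 2:
After step 0 (start): Oscar
After step 1: Nina
After step 2: Laura

At step 2, the holder is Laura.

Answer: Laura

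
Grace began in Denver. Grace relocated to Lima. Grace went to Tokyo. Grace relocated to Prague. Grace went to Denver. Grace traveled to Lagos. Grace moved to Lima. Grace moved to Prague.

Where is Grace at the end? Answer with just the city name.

Tracking Grace's location:
Start: Grace is in Denver.
After move 1: Denver -> Lima. Grace is in Lima.
After move 2: Lima -> Tokyo. Grace is in Tokyo.
After move 3: Tokyo -> Prague. Grace is in Prague.
After move 4: Prague -> Denver. Grace is in Denver.
After move 5: Denver -> Lagos. Grace is in Lagos.
After move 6: Lagos -> Lima. Grace is in Lima.
After move 7: Lima -> Prague. Grace is in Prague.

Answer: Prague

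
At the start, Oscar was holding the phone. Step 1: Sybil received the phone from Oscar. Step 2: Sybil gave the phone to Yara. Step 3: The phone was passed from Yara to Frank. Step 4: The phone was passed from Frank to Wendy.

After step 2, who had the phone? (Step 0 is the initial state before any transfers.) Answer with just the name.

Answer: Yara

Derivation:
Tracking the phone holder through step 2:
After step 0 (start): Oscar
After step 1: Sybil
After step 2: Yara

At step 2, the holder is Yara.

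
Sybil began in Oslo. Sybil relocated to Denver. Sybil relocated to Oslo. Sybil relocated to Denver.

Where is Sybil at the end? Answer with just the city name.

Tracking Sybil's location:
Start: Sybil is in Oslo.
After move 1: Oslo -> Denver. Sybil is in Denver.
After move 2: Denver -> Oslo. Sybil is in Oslo.
After move 3: Oslo -> Denver. Sybil is in Denver.

Answer: Denver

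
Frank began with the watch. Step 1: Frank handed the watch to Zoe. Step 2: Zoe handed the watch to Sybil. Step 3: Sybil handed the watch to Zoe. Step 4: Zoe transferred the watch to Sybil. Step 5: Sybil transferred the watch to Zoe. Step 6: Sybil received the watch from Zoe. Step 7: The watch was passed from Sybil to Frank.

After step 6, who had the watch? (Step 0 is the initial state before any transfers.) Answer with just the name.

Tracking the watch holder through step 6:
After step 0 (start): Frank
After step 1: Zoe
After step 2: Sybil
After step 3: Zoe
After step 4: Sybil
After step 5: Zoe
After step 6: Sybil

At step 6, the holder is Sybil.

Answer: Sybil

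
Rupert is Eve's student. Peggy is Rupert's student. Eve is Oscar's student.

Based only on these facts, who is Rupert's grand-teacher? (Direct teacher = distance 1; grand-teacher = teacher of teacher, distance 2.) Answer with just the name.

Answer: Oscar

Derivation:
Reconstructing the teacher chain from the given facts:
  Oscar -> Eve -> Rupert -> Peggy
(each arrow means 'teacher of the next')
Positions in the chain (0 = top):
  position of Oscar: 0
  position of Eve: 1
  position of Rupert: 2
  position of Peggy: 3

Rupert is at position 2; the grand-teacher is 2 steps up the chain, i.e. position 0: Oscar.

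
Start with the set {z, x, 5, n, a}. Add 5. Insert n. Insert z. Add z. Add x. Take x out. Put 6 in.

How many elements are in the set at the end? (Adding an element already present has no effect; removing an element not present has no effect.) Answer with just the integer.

Answer: 5

Derivation:
Tracking the set through each operation:
Start: {5, a, n, x, z}
Event 1 (add 5): already present, no change. Set: {5, a, n, x, z}
Event 2 (add n): already present, no change. Set: {5, a, n, x, z}
Event 3 (add z): already present, no change. Set: {5, a, n, x, z}
Event 4 (add z): already present, no change. Set: {5, a, n, x, z}
Event 5 (add x): already present, no change. Set: {5, a, n, x, z}
Event 6 (remove x): removed. Set: {5, a, n, z}
Event 7 (add 6): added. Set: {5, 6, a, n, z}

Final set: {5, 6, a, n, z} (size 5)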